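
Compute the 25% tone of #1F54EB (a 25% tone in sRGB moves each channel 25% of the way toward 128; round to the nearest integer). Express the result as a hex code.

#1F54EB is rgb(31, 84, 235).
Per channel, c → c + 0.25(128 − c):
  R: 31 + 0.25×(128−31) = 31 + 24.25 = 55.25 → 55
  G: 84 + 11 = 95 → 95
  B: 235 − 26.75 = 208.25 → 208
rgb(55, 95, 208) = #375FD0.

#375FD0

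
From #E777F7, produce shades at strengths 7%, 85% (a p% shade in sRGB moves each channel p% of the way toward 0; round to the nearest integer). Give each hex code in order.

#E777F7 is rgb(231, 119, 247).
7%: (231 − 16.17 = 214.83→215, 119 − 8.33 = 110.67→111, 247 − 17.29 = 229.71→230) → #D76FE6
85%: (231 − 196.35 = 34.65→35, 119 − 101.15 = 17.85→18, 247 − 209.95 = 37.05→37) → #231225

#D76FE6, #231225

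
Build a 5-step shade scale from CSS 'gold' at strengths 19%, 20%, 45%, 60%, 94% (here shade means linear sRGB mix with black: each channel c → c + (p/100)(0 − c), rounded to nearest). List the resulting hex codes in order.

CSS gold is rgb(255, 215, 0).
19%: (255 − 48.45 = 206.55→207, 215 − 40.85 = 174.15→174, 0→0) → #CFAE00
20%: (255 − 51 = 204→204, 215 − 43 = 172→172, 0→0) → #CCAC00
45%: (255 − 114.75 = 140.25→140, 215 − 96.75 = 118.25→118, 0→0) → #8C7600
60%: (255 − 153 = 102→102, 215 − 129 = 86→86, 0→0) → #665600
94%: (255 − 239.7 = 15.3→15, 215 − 202.1 = 12.9→13, 0→0) → #0F0D00

#CFAE00, #CCAC00, #8C7600, #665600, #0F0D00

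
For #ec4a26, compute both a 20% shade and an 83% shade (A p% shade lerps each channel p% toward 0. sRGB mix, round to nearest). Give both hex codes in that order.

#ec4a26 is rgb(236, 74, 38).
20% shade:
  R: 236 + 0.2×(0−236) = 236 − 47.2 = 188.8 → 189
  G: 74 − 14.8 = 59.2 → 59
  B: 38 + 0.2×(0−38) = 38 − 7.6 = 30.4 → 30
  → #bd3b1e
83% shade:
  R: 236 + 0.83×(0−236) = 236 − 195.88 = 40.12 → 40
  G: 74 + 0.83×(0−74) = 74 − 61.42 = 12.58 → 13
  B: 38 + 0.83×(0−38) = 38 − 31.54 = 6.46 → 6
  → #280d06

#bd3b1e, #280d06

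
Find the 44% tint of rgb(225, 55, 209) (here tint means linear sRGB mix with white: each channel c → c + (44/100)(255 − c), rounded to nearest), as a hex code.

A 44% tint moves each channel 44% toward 255:
  R: 225 + 13.2 = 238.2 → 238
  G: 55 + 88 = 143 → 143
  B: 209 + 0.44×(255−209) = 209 + 20.24 = 229.24 → 229
rgb(238, 143, 229) = #EE8FE5.

#EE8FE5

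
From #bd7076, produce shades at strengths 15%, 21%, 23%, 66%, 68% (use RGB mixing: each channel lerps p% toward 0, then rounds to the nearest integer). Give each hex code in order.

#bd7076 is rgb(189, 112, 118).
15%: (189 − 28.35 = 160.65→161, 112 − 16.8 = 95.2→95, 118 − 17.7 = 100.3→100) → #a15f64
21%: (189 − 39.69 = 149.31→149, 112 − 23.52 = 88.48→88, 118 − 24.78 = 93.22→93) → #95585d
23%: (189 − 43.47 = 145.53→146, 112 − 25.76 = 86.24→86, 118 − 27.14 = 90.86→91) → #92565b
66%: (189 − 124.74 = 64.26→64, 112 − 73.92 = 38.08→38, 118 − 77.88 = 40.12→40) → #402628
68%: (189 − 128.52 = 60.48→60, 112 − 76.16 = 35.84→36, 118 − 80.24 = 37.76→38) → #3c2426

#a15f64, #95585d, #92565b, #402628, #3c2426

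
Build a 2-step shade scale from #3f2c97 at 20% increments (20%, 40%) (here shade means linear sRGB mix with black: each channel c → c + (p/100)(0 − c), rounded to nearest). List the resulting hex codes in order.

#3f2c97 is rgb(63, 44, 151).
20%: (63 − 12.6 = 50.4→50, 44 − 8.8 = 35.2→35, 151 − 30.2 = 120.8→121) → #322379
40%: (63 − 25.2 = 37.8→38, 44 − 17.6 = 26.4→26, 151 − 60.4 = 90.6→91) → #261a5b

#322379, #261a5b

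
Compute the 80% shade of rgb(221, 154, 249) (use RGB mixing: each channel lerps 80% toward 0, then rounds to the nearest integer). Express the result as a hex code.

Lerp each channel 80% toward 0:
  R: 221 + 0.8×(0−221) = 221 − 176.8 = 44.2 → 44
  G: 154 − 123.2 = 30.8 → 31
  B: 249 − 199.2 = 49.8 → 50
rgb(44, 31, 50) = #2c1f32.

#2c1f32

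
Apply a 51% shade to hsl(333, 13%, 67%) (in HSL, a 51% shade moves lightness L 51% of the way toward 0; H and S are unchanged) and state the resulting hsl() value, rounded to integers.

L moves 51% from 67 toward 0: 67 − 34.17 = 32.83 → 33.
H and S are unchanged.

hsl(333, 13%, 33%)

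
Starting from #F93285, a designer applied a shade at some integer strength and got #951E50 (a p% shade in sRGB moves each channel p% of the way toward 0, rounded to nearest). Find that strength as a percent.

#F93285 is rgb(249, 50, 133); #951E50 is rgb(149, 30, 80).
On the R channel (widest range): 149 ≈ 249 + (p/100)(0 − 249), so p ≈ 100×(149 − 249)/(0 − 249) = -10000/-249 = 40.16.
p = 40 reproduces all three channels after rounding.

40%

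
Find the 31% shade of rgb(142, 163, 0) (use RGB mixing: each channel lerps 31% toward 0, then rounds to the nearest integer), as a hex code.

Lerp each channel 31% toward 0:
  R: 142 − 44.02 = 97.98 → 98
  G: 163 − 50.53 = 112.47 → 112
  B: 0 + 0 = 0 → 0
rgb(98, 112, 0) = #627000.

#627000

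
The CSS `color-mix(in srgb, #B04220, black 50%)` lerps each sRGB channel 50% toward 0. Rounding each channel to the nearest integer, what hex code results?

#B04220 is rgb(176, 66, 32).
A 50% shade moves each channel 50% toward 0:
  R: 176 + 0.5×(0−176) = 176 − 88 = 88 → 88
  G: 66 − 33 = 33 → 33
  B: 32 + 0.5×(0−32) = 32 − 16 = 16 → 16
rgb(88, 33, 16) = #582110.

#582110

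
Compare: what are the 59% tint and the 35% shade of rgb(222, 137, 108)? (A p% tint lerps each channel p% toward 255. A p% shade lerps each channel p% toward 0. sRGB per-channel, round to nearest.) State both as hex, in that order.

#F1CFC3, #905946

59% tint:
  R: 222 + 19.47 = 241.47 → 241
  G: 137 + 0.59×(255−137) = 137 + 69.62 = 206.62 → 207
  B: 108 + 86.73 = 194.73 → 195
  → #F1CFC3
35% shade:
  R: 222 + 0.35×(0−222) = 222 − 77.7 = 144.3 → 144
  G: 137 + 0.35×(0−137) = 137 − 47.95 = 89.05 → 89
  B: 108 + 0.35×(0−108) = 108 − 37.8 = 70.2 → 70
  → #905946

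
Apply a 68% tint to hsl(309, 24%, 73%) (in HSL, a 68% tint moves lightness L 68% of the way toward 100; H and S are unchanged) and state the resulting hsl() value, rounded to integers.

hsl(309, 24%, 91%)

L moves 68% from 73 toward 100: 73 + 18.36 = 91.36 → 91.
H and S are unchanged.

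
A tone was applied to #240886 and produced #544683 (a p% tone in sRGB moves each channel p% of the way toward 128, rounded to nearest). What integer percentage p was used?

#240886 is rgb(36, 8, 134); #544683 is rgb(84, 70, 131).
On the G channel (widest range): 70 ≈ 8 + (p/100)(128 − 8), so p ≈ 100×(70 − 8)/(128 − 8) = 6200/120 = 51.67.
p = 52 reproduces all three channels after rounding.

52%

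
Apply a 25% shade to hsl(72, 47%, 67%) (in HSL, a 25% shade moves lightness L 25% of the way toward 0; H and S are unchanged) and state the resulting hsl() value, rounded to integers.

L moves 25% from 67 toward 0: 67 − 16.75 = 50.25 → 50.
H and S are unchanged.

hsl(72, 47%, 50%)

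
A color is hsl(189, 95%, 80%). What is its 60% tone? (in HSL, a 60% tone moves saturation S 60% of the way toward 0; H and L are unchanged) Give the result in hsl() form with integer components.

S moves 60% from 95 toward 0: 95 − 57 = 38 → 38.
H and L are unchanged.

hsl(189, 38%, 80%)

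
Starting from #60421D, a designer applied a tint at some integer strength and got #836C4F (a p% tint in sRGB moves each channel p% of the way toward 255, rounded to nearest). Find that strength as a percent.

#60421D is rgb(96, 66, 29); #836C4F is rgb(131, 108, 79).
On the B channel (widest range): 79 ≈ 29 + (p/100)(255 − 29), so p ≈ 100×(79 − 29)/(255 − 29) = 5000/226 = 22.12.
p = 22 reproduces all three channels after rounding.

22%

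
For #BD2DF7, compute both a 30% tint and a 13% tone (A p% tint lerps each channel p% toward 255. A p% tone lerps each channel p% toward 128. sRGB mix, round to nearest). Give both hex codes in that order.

#BD2DF7 is rgb(189, 45, 247).
30% tint:
  R: 189 + 0.3×(255−189) = 189 + 19.8 = 208.8 → 209
  G: 45 + 0.3×(255−45) = 45 + 63 = 108 → 108
  B: 247 + 0.3×(255−247) = 247 + 2.4 = 249.4 → 249
  → #D16CF9
13% tone:
  R: 189 + 0.13×(128−189) = 189 − 7.93 = 181.07 → 181
  G: 45 + 0.13×(128−45) = 45 + 10.79 = 55.79 → 56
  B: 247 − 15.47 = 231.53 → 232
  → #B538E8

#D16CF9, #B538E8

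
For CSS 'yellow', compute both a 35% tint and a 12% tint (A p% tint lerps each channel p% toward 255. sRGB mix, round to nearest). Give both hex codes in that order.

#FFFF59, #FFFF1F

CSS yellow is rgb(255, 255, 0).
35% tint:
  R: 255 + 0 = 255 → 255
  G: 255 + 0.35×(255−255) = 255 + 0 = 255 → 255
  B: 0 + 0.35×(255−0) = 0 + 89.25 = 89.25 → 89
  → #FFFF59
12% tint:
  R: 255 + 0.12×(255−255) = 255 + 0 = 255 → 255
  G: 255 + 0.12×(255−255) = 255 + 0 = 255 → 255
  B: 0 + 0.12×(255−0) = 0 + 30.6 = 30.6 → 31
  → #FFFF1F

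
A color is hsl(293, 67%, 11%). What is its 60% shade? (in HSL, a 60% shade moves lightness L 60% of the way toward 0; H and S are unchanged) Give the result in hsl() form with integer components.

L moves 60% from 11 toward 0: 11 − 6.6 = 4.4 → 4.
H and S are unchanged.

hsl(293, 67%, 4%)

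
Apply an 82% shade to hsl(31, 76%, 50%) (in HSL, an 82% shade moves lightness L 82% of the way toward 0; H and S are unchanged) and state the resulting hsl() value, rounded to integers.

hsl(31, 76%, 9%)

L moves 82% from 50 toward 0: 50 − 41 = 9 → 9.
H and S are unchanged.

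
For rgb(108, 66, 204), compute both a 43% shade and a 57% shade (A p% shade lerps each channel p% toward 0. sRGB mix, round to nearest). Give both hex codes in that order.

#3E2674, #2E1C58

43% shade:
  R: 108 − 46.44 = 61.56 → 62
  G: 66 + 0.43×(0−66) = 66 − 28.38 = 37.62 → 38
  B: 204 − 87.72 = 116.28 → 116
  → #3E2674
57% shade:
  R: 108 + 0.57×(0−108) = 108 − 61.56 = 46.44 → 46
  G: 66 + 0.57×(0−66) = 66 − 37.62 = 28.38 → 28
  B: 204 − 116.28 = 87.72 → 88
  → #2E1C58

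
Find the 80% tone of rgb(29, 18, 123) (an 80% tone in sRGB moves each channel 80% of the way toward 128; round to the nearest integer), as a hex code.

#6c6a7f

Lerp each channel 80% toward 128:
  R: 29 + 0.8×(128−29) = 29 + 79.2 = 108.2 → 108
  G: 18 + 0.8×(128−18) = 18 + 88 = 106 → 106
  B: 123 + 4 = 127 → 127
rgb(108, 106, 127) = #6c6a7f.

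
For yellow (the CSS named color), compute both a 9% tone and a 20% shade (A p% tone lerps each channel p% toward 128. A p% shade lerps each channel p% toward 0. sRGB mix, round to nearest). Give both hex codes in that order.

CSS yellow is rgb(255, 255, 0).
9% tone:
  R: 255 − 11.43 = 243.57 → 244
  G: 255 + 0.09×(128−255) = 255 − 11.43 = 243.57 → 244
  B: 0 + 11.52 = 11.52 → 12
  → #F4F40C
20% shade:
  R: 255 + 0.2×(0−255) = 255 − 51 = 204 → 204
  G: 255 − 51 = 204 → 204
  B: 0 + 0.2×(0−0) = 0 + 0 = 0 → 0
  → #CCCC00

#F4F40C, #CCCC00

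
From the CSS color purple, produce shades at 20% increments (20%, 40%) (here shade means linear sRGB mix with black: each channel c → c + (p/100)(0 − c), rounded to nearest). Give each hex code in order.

CSS purple is rgb(128, 0, 128).
20%: (128 − 25.6 = 102.4→102, 0→0, 128 − 25.6 = 102.4→102) → #660066
40%: (128 − 51.2 = 76.8→77, 0→0, 128 − 51.2 = 76.8→77) → #4D004D

#660066, #4D004D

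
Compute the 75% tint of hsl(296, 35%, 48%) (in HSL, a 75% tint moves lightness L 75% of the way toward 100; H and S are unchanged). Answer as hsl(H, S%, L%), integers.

L moves 75% from 48 toward 100: 48 + 39 = 87 → 87.
H and S are unchanged.

hsl(296, 35%, 87%)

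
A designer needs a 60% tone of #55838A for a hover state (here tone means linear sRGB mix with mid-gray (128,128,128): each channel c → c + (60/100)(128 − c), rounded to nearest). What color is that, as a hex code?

#55838A is rgb(85, 131, 138).
Lerp each channel 60% toward 128:
  R: 85 + 25.8 = 110.8 → 111
  G: 131 + 0.6×(128−131) = 131 − 1.8 = 129.2 → 129
  B: 138 − 6 = 132 → 132
rgb(111, 129, 132) = #6F8184.

#6F8184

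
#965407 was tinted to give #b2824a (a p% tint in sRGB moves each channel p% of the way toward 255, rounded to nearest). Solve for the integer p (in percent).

#965407 is rgb(150, 84, 7); #b2824a is rgb(178, 130, 74).
On the B channel (widest range): 74 ≈ 7 + (p/100)(255 − 7), so p ≈ 100×(74 − 7)/(255 − 7) = 6700/248 = 27.02.
p = 27 reproduces all three channels after rounding.

27%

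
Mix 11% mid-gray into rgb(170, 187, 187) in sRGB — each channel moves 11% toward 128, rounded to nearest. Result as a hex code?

#a5b5b5

Lerp each channel 11% toward 128:
  R: 170 − 4.62 = 165.38 → 165
  G: 187 − 6.49 = 180.51 → 181
  B: 187 − 6.49 = 180.51 → 181
rgb(165, 181, 181) = #a5b5b5.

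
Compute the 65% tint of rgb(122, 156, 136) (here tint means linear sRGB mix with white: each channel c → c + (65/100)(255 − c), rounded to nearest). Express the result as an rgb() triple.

rgb(208, 220, 213)

A 65% tint moves each channel 65% toward 255:
  R: 122 + 86.45 = 208.45 → 208
  G: 156 + 0.65×(255−156) = 156 + 64.35 = 220.35 → 220
  B: 136 + 77.35 = 213.35 → 213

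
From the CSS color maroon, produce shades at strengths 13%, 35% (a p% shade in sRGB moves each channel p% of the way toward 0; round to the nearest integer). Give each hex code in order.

#6F0000, #530000

CSS maroon is rgb(128, 0, 0).
13%: (128 − 16.64 = 111.36→111, 0→0, 0→0) → #6F0000
35%: (128 − 44.8 = 83.2→83, 0→0, 0→0) → #530000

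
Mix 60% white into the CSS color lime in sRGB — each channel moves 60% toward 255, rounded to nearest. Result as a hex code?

#99FF99

CSS lime is rgb(0, 255, 0).
Per channel, c → c + 0.6(255 − c):
  R: 0 + 153 = 153 → 153
  G: 255 + 0 = 255 → 255
  B: 0 + 153 = 153 → 153
rgb(153, 255, 153) = #99FF99.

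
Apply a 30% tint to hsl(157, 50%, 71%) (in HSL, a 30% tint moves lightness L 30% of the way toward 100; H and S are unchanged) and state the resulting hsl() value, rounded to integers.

hsl(157, 50%, 80%)

L moves 30% from 71 toward 100: 71 + 8.7 = 79.7 → 80.
H and S are unchanged.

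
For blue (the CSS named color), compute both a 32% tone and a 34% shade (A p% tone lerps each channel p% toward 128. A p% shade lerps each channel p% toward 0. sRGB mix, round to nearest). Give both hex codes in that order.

CSS blue is rgb(0, 0, 255).
32% tone:
  R: 0 + 0.32×(128−0) = 0 + 40.96 = 40.96 → 41
  G: 0 + 0.32×(128−0) = 0 + 40.96 = 40.96 → 41
  B: 255 + 0.32×(128−255) = 255 − 40.64 = 214.36 → 214
  → #2929D6
34% shade:
  R: 0 + 0 = 0 → 0
  G: 0 + 0.34×(0−0) = 0 + 0 = 0 → 0
  B: 255 + 0.34×(0−255) = 255 − 86.7 = 168.3 → 168
  → #0000A8

#2929D6, #0000A8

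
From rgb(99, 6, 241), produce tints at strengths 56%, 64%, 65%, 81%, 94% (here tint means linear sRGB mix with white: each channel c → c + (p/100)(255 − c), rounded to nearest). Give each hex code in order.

#BA91F9, #C7A5FA, #C8A8FA, #E1D0FC, #F6F0FE

56%: (99 + 87.36 = 186.36→186, 6 + 139.44 = 145.44→145, 241 + 7.84 = 248.84→249) → #BA91F9
64%: (99 + 99.84 = 198.84→199, 6 + 159.36 = 165.36→165, 241 + 8.96 = 249.96→250) → #C7A5FA
65%: (99 + 101.4 = 200.4→200, 6 + 161.85 = 167.85→168, 241 + 9.1 = 250.1→250) → #C8A8FA
81%: (99 + 126.36 = 225.36→225, 6 + 201.69 = 207.69→208, 241 + 11.34 = 252.34→252) → #E1D0FC
94%: (99 + 146.64 = 245.64→246, 6 + 234.06 = 240.06→240, 241 + 13.16 = 254.16→254) → #F6F0FE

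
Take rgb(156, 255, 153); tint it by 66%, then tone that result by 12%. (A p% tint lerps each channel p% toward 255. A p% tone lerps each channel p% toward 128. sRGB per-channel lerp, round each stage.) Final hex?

Lerp each channel 66% toward 255:
  R: 156 + 0.66×(255−156) = 156 + 65.34 = 221.34 → 221
  G: 255 + 0.66×(255−255) = 255 + 0 = 255 → 255
  B: 153 + 0.66×(255−153) = 153 + 67.32 = 220.32 → 220
After the tint: rgb(221, 255, 220) = #ddffdc.
A 12% tone moves each channel 12% toward 128:
  R: 221 + 0.12×(128−221) = 221 − 11.16 = 209.84 → 210
  G: 255 − 15.24 = 239.76 → 240
  B: 220 − 11.04 = 208.96 → 209
rgb(210, 240, 209) = #d2f0d1.

#d2f0d1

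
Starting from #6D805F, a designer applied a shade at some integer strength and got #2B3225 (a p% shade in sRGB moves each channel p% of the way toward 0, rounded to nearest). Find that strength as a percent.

61%

#6D805F is rgb(109, 128, 95); #2B3225 is rgb(43, 50, 37).
On the G channel (widest range): 50 ≈ 128 + (p/100)(0 − 128), so p ≈ 100×(50 − 128)/(0 − 128) = -7800/-128 = 60.94.
p = 61 reproduces all three channels after rounding.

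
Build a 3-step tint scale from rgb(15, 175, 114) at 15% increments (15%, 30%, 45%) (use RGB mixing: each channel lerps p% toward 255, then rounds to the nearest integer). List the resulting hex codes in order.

15%: (15 + 36 = 51→51, 175 + 12 = 187→187, 114 + 21.15 = 135.15→135) → #33bb87
30%: (15 + 72 = 87→87, 175 + 24 = 199→199, 114 + 42.3 = 156.3→156) → #57c79c
45%: (15 + 108 = 123→123, 175 + 36 = 211→211, 114 + 63.45 = 177.45→177) → #7bd3b1

#33bb87, #57c79c, #7bd3b1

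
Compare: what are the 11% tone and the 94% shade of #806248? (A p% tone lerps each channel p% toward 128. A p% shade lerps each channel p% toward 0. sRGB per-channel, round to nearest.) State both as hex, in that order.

#806248 is rgb(128, 98, 72).
11% tone:
  R: 128 + 0.11×(128−128) = 128 + 0 = 128 → 128
  G: 98 + 0.11×(128−98) = 98 + 3.3 = 101.3 → 101
  B: 72 + 6.16 = 78.16 → 78
  → #80654E
94% shade:
  R: 128 + 0.94×(0−128) = 128 − 120.32 = 7.68 → 8
  G: 98 + 0.94×(0−98) = 98 − 92.12 = 5.88 → 6
  B: 72 + 0.94×(0−72) = 72 − 67.68 = 4.32 → 4
  → #080604

#80654E, #080604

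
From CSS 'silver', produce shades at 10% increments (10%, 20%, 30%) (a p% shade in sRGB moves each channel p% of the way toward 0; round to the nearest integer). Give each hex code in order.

CSS silver is rgb(192, 192, 192).
10%: (192 − 19.2 = 172.8→173, 192 − 19.2 = 172.8→173, 192 − 19.2 = 172.8→173) → #ADADAD
20%: (192 − 38.4 = 153.6→154, 192 − 38.4 = 153.6→154, 192 − 38.4 = 153.6→154) → #9A9A9A
30%: (192 − 57.6 = 134.4→134, 192 − 57.6 = 134.4→134, 192 − 57.6 = 134.4→134) → #868686

#ADADAD, #9A9A9A, #868686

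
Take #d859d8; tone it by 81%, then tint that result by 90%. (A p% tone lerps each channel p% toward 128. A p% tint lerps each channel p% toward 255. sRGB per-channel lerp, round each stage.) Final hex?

#d859d8 is rgb(216, 89, 216).
Lerp each channel 81% toward 128:
  R: 216 − 71.28 = 144.72 → 145
  G: 89 + 0.81×(128−89) = 89 + 31.59 = 120.59 → 121
  B: 216 + 0.81×(128−216) = 216 − 71.28 = 144.72 → 145
After the tone: rgb(145, 121, 145) = #917991.
Per channel, c → c + 0.9(255 − c):
  R: 145 + 0.9×(255−145) = 145 + 99 = 244 → 244
  G: 121 + 120.6 = 241.6 → 242
  B: 145 + 99 = 244 → 244
rgb(244, 242, 244) = #f4f2f4.

#f4f2f4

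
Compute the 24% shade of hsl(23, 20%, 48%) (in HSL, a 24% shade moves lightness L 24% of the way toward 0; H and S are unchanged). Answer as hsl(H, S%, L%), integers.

L moves 24% from 48 toward 0: 48 − 11.52 = 36.48 → 36.
H and S are unchanged.

hsl(23, 20%, 36%)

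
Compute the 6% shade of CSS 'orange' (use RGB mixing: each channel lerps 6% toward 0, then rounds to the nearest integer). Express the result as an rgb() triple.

CSS orange is rgb(255, 165, 0).
Lerp each channel 6% toward 0:
  R: 255 − 15.3 = 239.7 → 240
  G: 165 + 0.06×(0−165) = 165 − 9.9 = 155.1 → 155
  B: 0 + 0.06×(0−0) = 0 + 0 = 0 → 0

rgb(240, 155, 0)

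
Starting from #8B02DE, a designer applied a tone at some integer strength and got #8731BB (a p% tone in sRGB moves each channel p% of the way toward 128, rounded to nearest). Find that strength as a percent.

37%

#8B02DE is rgb(139, 2, 222); #8731BB is rgb(135, 49, 187).
On the G channel (widest range): 49 ≈ 2 + (p/100)(128 − 2), so p ≈ 100×(49 − 2)/(128 − 2) = 4700/126 = 37.30.
p = 37 reproduces all three channels after rounding.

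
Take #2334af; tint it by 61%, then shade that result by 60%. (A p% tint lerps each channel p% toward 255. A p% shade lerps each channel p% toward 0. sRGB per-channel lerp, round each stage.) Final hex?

#44465a

#2334af is rgb(35, 52, 175).
Lerp each channel 61% toward 255:
  R: 35 + 0.61×(255−35) = 35 + 134.2 = 169.2 → 169
  G: 52 + 123.83 = 175.83 → 176
  B: 175 + 48.8 = 223.8 → 224
After the tint: rgb(169, 176, 224) = #a9b0e0.
A 60% shade moves each channel 60% toward 0:
  R: 169 + 0.6×(0−169) = 169 − 101.4 = 67.6 → 68
  G: 176 − 105.6 = 70.4 → 70
  B: 224 + 0.6×(0−224) = 224 − 134.4 = 89.6 → 90
rgb(68, 70, 90) = #44465a.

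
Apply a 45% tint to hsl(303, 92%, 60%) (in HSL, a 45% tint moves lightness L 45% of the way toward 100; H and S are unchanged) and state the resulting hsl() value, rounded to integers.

L moves 45% from 60 toward 100: 60 + 18 = 78 → 78.
H and S are unchanged.

hsl(303, 92%, 78%)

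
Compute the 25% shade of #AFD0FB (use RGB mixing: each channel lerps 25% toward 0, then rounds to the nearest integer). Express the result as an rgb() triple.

#AFD0FB is rgb(175, 208, 251).
Per channel, c → c + 0.25(0 − c):
  R: 175 − 43.75 = 131.25 → 131
  G: 208 + 0.25×(0−208) = 208 − 52 = 156 → 156
  B: 251 + 0.25×(0−251) = 251 − 62.75 = 188.25 → 188

rgb(131, 156, 188)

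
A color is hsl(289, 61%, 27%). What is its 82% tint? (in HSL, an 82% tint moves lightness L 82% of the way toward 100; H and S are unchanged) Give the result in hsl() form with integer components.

hsl(289, 61%, 87%)

L moves 82% from 27 toward 100: 27 + 59.86 = 86.86 → 87.
H and S are unchanged.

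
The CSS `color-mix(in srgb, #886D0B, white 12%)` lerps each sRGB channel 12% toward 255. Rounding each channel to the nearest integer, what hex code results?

#967F28

#886D0B is rgb(136, 109, 11).
A 12% tint moves each channel 12% toward 255:
  R: 136 + 0.12×(255−136) = 136 + 14.28 = 150.28 → 150
  G: 109 + 17.52 = 126.52 → 127
  B: 11 + 29.28 = 40.28 → 40
rgb(150, 127, 40) = #967F28.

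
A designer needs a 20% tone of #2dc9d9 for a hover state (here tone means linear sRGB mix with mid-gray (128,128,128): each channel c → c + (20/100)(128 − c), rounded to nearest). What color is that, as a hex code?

#3ebac7

#2dc9d9 is rgb(45, 201, 217).
Lerp each channel 20% toward 128:
  R: 45 + 0.2×(128−45) = 45 + 16.6 = 61.6 → 62
  G: 201 − 14.6 = 186.4 → 186
  B: 217 + 0.2×(128−217) = 217 − 17.8 = 199.2 → 199
rgb(62, 186, 199) = #3ebac7.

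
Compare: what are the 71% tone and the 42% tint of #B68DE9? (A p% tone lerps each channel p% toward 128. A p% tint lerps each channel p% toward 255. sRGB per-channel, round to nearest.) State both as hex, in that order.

#90849E, #D5BDF2

#B68DE9 is rgb(182, 141, 233).
71% tone:
  R: 182 + 0.71×(128−182) = 182 − 38.34 = 143.66 → 144
  G: 141 + 0.71×(128−141) = 141 − 9.23 = 131.77 → 132
  B: 233 + 0.71×(128−233) = 233 − 74.55 = 158.45 → 158
  → #90849E
42% tint:
  R: 182 + 0.42×(255−182) = 182 + 30.66 = 212.66 → 213
  G: 141 + 0.42×(255−141) = 141 + 47.88 = 188.88 → 189
  B: 233 + 9.24 = 242.24 → 242
  → #D5BDF2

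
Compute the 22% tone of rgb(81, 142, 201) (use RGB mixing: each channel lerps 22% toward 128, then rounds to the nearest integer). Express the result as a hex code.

#5b8bb9

A 22% tone moves each channel 22% toward 128:
  R: 81 + 10.34 = 91.34 → 91
  G: 142 − 3.08 = 138.92 → 139
  B: 201 + 0.22×(128−201) = 201 − 16.06 = 184.94 → 185
rgb(91, 139, 185) = #5b8bb9.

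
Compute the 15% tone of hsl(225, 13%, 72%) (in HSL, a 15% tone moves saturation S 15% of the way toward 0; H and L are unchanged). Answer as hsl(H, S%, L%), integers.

hsl(225, 11%, 72%)

S moves 15% from 13 toward 0: 13 − 1.95 = 11.05 → 11.
H and L are unchanged.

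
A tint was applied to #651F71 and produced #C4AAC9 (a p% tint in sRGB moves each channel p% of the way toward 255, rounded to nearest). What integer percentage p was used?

#651F71 is rgb(101, 31, 113); #C4AAC9 is rgb(196, 170, 201).
On the G channel (widest range): 170 ≈ 31 + (p/100)(255 − 31), so p ≈ 100×(170 − 31)/(255 − 31) = 13900/224 = 62.05.
p = 62 reproduces all three channels after rounding.

62%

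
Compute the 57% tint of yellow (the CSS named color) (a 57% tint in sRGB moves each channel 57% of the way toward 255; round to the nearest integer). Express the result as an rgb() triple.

rgb(255, 255, 145)

CSS yellow is rgb(255, 255, 0).
A 57% tint moves each channel 57% toward 255:
  R: 255 + 0.57×(255−255) = 255 + 0 = 255 → 255
  G: 255 + 0 = 255 → 255
  B: 0 + 0.57×(255−0) = 0 + 145.35 = 145.35 → 145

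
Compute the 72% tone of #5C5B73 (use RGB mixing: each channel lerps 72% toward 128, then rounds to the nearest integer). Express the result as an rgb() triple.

rgb(118, 118, 124)

#5C5B73 is rgb(92, 91, 115).
Per channel, c → c + 0.72(128 − c):
  R: 92 + 0.72×(128−92) = 92 + 25.92 = 117.92 → 118
  G: 91 + 26.64 = 117.64 → 118
  B: 115 + 9.36 = 124.36 → 124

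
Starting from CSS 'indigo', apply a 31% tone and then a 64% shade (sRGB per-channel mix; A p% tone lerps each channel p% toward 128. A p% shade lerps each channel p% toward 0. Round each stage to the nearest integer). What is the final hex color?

#210E2E

CSS indigo is rgb(75, 0, 130).
Per channel, c → c + 0.31(128 − c):
  R: 75 + 16.43 = 91.43 → 91
  G: 0 + 0.31×(128−0) = 0 + 39.68 = 39.68 → 40
  B: 130 + 0.31×(128−130) = 130 − 0.62 = 129.38 → 129
After the tone: rgb(91, 40, 129) = #5B2881.
A 64% shade moves each channel 64% toward 0:
  R: 91 + 0.64×(0−91) = 91 − 58.24 = 32.76 → 33
  G: 40 + 0.64×(0−40) = 40 − 25.6 = 14.4 → 14
  B: 129 + 0.64×(0−129) = 129 − 82.56 = 46.44 → 46
rgb(33, 14, 46) = #210E2E.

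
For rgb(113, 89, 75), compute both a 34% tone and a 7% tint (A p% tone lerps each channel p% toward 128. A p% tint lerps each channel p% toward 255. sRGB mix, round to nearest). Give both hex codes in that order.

34% tone:
  R: 113 + 0.34×(128−113) = 113 + 5.1 = 118.1 → 118
  G: 89 + 0.34×(128−89) = 89 + 13.26 = 102.26 → 102
  B: 75 + 18.02 = 93.02 → 93
  → #76665D
7% tint:
  R: 113 + 9.94 = 122.94 → 123
  G: 89 + 11.62 = 100.62 → 101
  B: 75 + 0.07×(255−75) = 75 + 12.6 = 87.6 → 88
  → #7B6558

#76665D, #7B6558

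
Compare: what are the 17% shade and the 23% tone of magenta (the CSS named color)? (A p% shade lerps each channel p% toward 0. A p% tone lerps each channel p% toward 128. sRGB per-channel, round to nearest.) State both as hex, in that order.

#D400D4, #E21DE2

CSS magenta is rgb(255, 0, 255).
17% shade:
  R: 255 + 0.17×(0−255) = 255 − 43.35 = 211.65 → 212
  G: 0 + 0 = 0 → 0
  B: 255 + 0.17×(0−255) = 255 − 43.35 = 211.65 → 212
  → #D400D4
23% tone:
  R: 255 + 0.23×(128−255) = 255 − 29.21 = 225.79 → 226
  G: 0 + 0.23×(128−0) = 0 + 29.44 = 29.44 → 29
  B: 255 + 0.23×(128−255) = 255 − 29.21 = 225.79 → 226
  → #E21DE2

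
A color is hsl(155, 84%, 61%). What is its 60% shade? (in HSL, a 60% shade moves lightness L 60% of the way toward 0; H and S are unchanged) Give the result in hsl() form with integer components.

L moves 60% from 61 toward 0: 61 − 36.6 = 24.4 → 24.
H and S are unchanged.

hsl(155, 84%, 24%)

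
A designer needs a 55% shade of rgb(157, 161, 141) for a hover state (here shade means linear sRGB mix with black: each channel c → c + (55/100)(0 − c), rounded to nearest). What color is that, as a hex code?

A 55% shade moves each channel 55% toward 0:
  R: 157 + 0.55×(0−157) = 157 − 86.35 = 70.65 → 71
  G: 161 + 0.55×(0−161) = 161 − 88.55 = 72.45 → 72
  B: 141 + 0.55×(0−141) = 141 − 77.55 = 63.45 → 63
rgb(71, 72, 63) = #47483F.

#47483F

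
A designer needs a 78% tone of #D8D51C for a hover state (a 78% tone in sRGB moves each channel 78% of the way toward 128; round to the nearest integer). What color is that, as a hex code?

#D8D51C is rgb(216, 213, 28).
A 78% tone moves each channel 78% toward 128:
  R: 216 − 68.64 = 147.36 → 147
  G: 213 + 0.78×(128−213) = 213 − 66.3 = 146.7 → 147
  B: 28 + 78 = 106 → 106
rgb(147, 147, 106) = #93936A.

#93936A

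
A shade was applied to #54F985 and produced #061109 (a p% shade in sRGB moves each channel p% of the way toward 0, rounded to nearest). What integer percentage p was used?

#54F985 is rgb(84, 249, 133); #061109 is rgb(6, 17, 9).
On the G channel (widest range): 17 ≈ 249 + (p/100)(0 − 249), so p ≈ 100×(17 − 249)/(0 − 249) = -23200/-249 = 93.17.
p = 93 reproduces all three channels after rounding.

93%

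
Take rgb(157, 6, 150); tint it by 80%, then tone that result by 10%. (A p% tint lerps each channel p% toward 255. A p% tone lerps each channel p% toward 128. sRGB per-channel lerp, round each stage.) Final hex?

An 80% tint moves each channel 80% toward 255:
  R: 157 + 78.4 = 235.4 → 235
  G: 6 + 0.8×(255−6) = 6 + 199.2 = 205.2 → 205
  B: 150 + 0.8×(255−150) = 150 + 84 = 234 → 234
After the tint: rgb(235, 205, 234) = #ebcdea.
A 10% tone moves each channel 10% toward 128:
  R: 235 − 10.7 = 224.3 → 224
  G: 205 + 0.1×(128−205) = 205 − 7.7 = 197.3 → 197
  B: 234 + 0.1×(128−234) = 234 − 10.6 = 223.4 → 223
rgb(224, 197, 223) = #e0c5df.

#e0c5df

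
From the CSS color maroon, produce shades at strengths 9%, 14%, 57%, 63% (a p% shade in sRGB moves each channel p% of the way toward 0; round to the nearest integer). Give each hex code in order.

CSS maroon is rgb(128, 0, 0).
9%: (128 − 11.52 = 116.48→116, 0→0, 0→0) → #740000
14%: (128 − 17.92 = 110.08→110, 0→0, 0→0) → #6e0000
57%: (128 − 72.96 = 55.04→55, 0→0, 0→0) → #370000
63%: (128 − 80.64 = 47.36→47, 0→0, 0→0) → #2f0000

#740000, #6e0000, #370000, #2f0000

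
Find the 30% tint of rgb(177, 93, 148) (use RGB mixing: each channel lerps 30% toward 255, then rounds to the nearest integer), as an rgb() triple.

Per channel, c → c + 0.3(255 − c):
  R: 177 + 0.3×(255−177) = 177 + 23.4 = 200.4 → 200
  G: 93 + 48.6 = 141.6 → 142
  B: 148 + 0.3×(255−148) = 148 + 32.1 = 180.1 → 180

rgb(200, 142, 180)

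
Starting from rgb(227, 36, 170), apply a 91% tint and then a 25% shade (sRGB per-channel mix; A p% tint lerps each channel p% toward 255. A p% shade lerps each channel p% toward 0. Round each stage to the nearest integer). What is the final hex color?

Lerp each channel 91% toward 255:
  R: 227 + 25.48 = 252.48 → 252
  G: 36 + 199.29 = 235.29 → 235
  B: 170 + 77.35 = 247.35 → 247
After the tint: rgb(252, 235, 247) = #fcebf7.
Lerp each channel 25% toward 0:
  R: 252 − 63 = 189 → 189
  G: 235 + 0.25×(0−235) = 235 − 58.75 = 176.25 → 176
  B: 247 + 0.25×(0−247) = 247 − 61.75 = 185.25 → 185
rgb(189, 176, 185) = #bdb0b9.

#bdb0b9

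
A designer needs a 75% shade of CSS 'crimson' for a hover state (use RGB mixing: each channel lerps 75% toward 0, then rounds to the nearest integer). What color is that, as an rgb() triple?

rgb(55, 5, 15)

CSS crimson is rgb(220, 20, 60).
Per channel, c → c + 0.75(0 − c):
  R: 220 − 165 = 55 → 55
  G: 20 + 0.75×(0−20) = 20 − 15 = 5 → 5
  B: 60 + 0.75×(0−60) = 60 − 45 = 15 → 15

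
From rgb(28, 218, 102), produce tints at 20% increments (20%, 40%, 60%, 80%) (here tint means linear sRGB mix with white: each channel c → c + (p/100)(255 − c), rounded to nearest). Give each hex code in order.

#49E185, #77E9A3, #A4F0C2, #D2F8E0

20%: (28 + 45.4 = 73.4→73, 218 + 7.4 = 225.4→225, 102 + 30.6 = 132.6→133) → #49E185
40%: (28 + 90.8 = 118.8→119, 218 + 14.8 = 232.8→233, 102 + 61.2 = 163.2→163) → #77E9A3
60%: (28 + 136.2 = 164.2→164, 218 + 22.2 = 240.2→240, 102 + 91.8 = 193.8→194) → #A4F0C2
80%: (28 + 181.6 = 209.6→210, 218 + 29.6 = 247.6→248, 102 + 122.4 = 224.4→224) → #D2F8E0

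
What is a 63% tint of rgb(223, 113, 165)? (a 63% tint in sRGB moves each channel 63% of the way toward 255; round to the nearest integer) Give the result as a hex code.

#F3CADE

Per channel, c → c + 0.63(255 − c):
  R: 223 + 20.16 = 243.16 → 243
  G: 113 + 89.46 = 202.46 → 202
  B: 165 + 0.63×(255−165) = 165 + 56.7 = 221.7 → 222
rgb(243, 202, 222) = #F3CADE.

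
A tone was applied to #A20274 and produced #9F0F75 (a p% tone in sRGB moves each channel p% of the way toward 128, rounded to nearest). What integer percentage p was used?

#A20274 is rgb(162, 2, 116); #9F0F75 is rgb(159, 15, 117).
On the G channel (widest range): 15 ≈ 2 + (p/100)(128 − 2), so p ≈ 100×(15 − 2)/(128 − 2) = 1300/126 = 10.32.
p = 10 reproduces all three channels after rounding.

10%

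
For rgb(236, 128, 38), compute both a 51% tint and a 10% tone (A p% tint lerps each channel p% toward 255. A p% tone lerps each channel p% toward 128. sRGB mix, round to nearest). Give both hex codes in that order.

#F6C195, #E1802F

51% tint:
  R: 236 + 9.69 = 245.69 → 246
  G: 128 + 64.77 = 192.77 → 193
  B: 38 + 0.51×(255−38) = 38 + 110.67 = 148.67 → 149
  → #F6C195
10% tone:
  R: 236 − 10.8 = 225.2 → 225
  G: 128 + 0.1×(128−128) = 128 + 0 = 128 → 128
  B: 38 + 0.1×(128−38) = 38 + 9 = 47 → 47
  → #E1802F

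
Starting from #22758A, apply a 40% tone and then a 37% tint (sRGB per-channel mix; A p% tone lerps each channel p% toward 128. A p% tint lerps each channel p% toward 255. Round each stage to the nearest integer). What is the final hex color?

#22758A is rgb(34, 117, 138).
A 40% tone moves each channel 40% toward 128:
  R: 34 + 37.6 = 71.6 → 72
  G: 117 + 4.4 = 121.4 → 121
  B: 138 + 0.4×(128−138) = 138 − 4 = 134 → 134
After the tone: rgb(72, 121, 134) = #487986.
Lerp each channel 37% toward 255:
  R: 72 + 67.71 = 139.71 → 140
  G: 121 + 49.58 = 170.58 → 171
  B: 134 + 44.77 = 178.77 → 179
rgb(140, 171, 179) = #8CABB3.

#8CABB3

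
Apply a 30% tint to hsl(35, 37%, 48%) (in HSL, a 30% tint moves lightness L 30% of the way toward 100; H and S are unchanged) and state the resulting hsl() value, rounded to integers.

L moves 30% from 48 toward 100: 48 + 15.6 = 63.6 → 64.
H and S are unchanged.

hsl(35, 37%, 64%)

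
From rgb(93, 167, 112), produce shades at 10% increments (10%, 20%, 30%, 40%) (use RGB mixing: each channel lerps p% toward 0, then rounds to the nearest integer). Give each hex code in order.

10%: (93 − 9.3 = 83.7→84, 167 − 16.7 = 150.3→150, 112 − 11.2 = 100.8→101) → #549665
20%: (93 − 18.6 = 74.4→74, 167 − 33.4 = 133.6→134, 112 − 22.4 = 89.6→90) → #4A865A
30%: (93 − 27.9 = 65.1→65, 167 − 50.1 = 116.9→117, 112 − 33.6 = 78.4→78) → #41754E
40%: (93 − 37.2 = 55.8→56, 167 − 66.8 = 100.2→100, 112 − 44.8 = 67.2→67) → #386443

#549665, #4A865A, #41754E, #386443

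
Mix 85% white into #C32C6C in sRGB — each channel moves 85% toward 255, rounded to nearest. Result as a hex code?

#C32C6C is rgb(195, 44, 108).
Per channel, c → c + 0.85(255 − c):
  R: 195 + 0.85×(255−195) = 195 + 51 = 246 → 246
  G: 44 + 0.85×(255−44) = 44 + 179.35 = 223.35 → 223
  B: 108 + 124.95 = 232.95 → 233
rgb(246, 223, 233) = #F6DFE9.

#F6DFE9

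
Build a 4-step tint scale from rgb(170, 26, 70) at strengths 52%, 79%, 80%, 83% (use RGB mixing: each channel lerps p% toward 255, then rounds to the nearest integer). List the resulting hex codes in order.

#D691A6, #EDCFD8, #EED1DA, #F1D8E0

52%: (170 + 44.2 = 214.2→214, 26 + 119.08 = 145.08→145, 70 + 96.2 = 166.2→166) → #D691A6
79%: (170 + 67.15 = 237.15→237, 26 + 180.91 = 206.91→207, 70 + 146.15 = 216.15→216) → #EDCFD8
80%: (170 + 68 = 238→238, 26 + 183.2 = 209.2→209, 70 + 148 = 218→218) → #EED1DA
83%: (170 + 70.55 = 240.55→241, 26 + 190.07 = 216.07→216, 70 + 153.55 = 223.55→224) → #F1D8E0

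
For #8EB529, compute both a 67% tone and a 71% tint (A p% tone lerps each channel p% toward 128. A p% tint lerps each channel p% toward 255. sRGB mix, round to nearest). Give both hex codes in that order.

#8EB529 is rgb(142, 181, 41).
67% tone:
  R: 142 + 0.67×(128−142) = 142 − 9.38 = 132.62 → 133
  G: 181 − 35.51 = 145.49 → 145
  B: 41 + 0.67×(128−41) = 41 + 58.29 = 99.29 → 99
  → #859163
71% tint:
  R: 142 + 0.71×(255−142) = 142 + 80.23 = 222.23 → 222
  G: 181 + 0.71×(255−181) = 181 + 52.54 = 233.54 → 234
  B: 41 + 151.94 = 192.94 → 193
  → #DEEAC1

#859163, #DEEAC1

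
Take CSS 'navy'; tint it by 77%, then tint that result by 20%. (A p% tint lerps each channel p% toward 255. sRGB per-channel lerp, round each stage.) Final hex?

#d0d0e8

CSS navy is rgb(0, 0, 128).
A 77% tint moves each channel 77% toward 255:
  R: 0 + 0.77×(255−0) = 0 + 196.35 = 196.35 → 196
  G: 0 + 0.77×(255−0) = 0 + 196.35 = 196.35 → 196
  B: 128 + 0.77×(255−128) = 128 + 97.79 = 225.79 → 226
After the tint: rgb(196, 196, 226) = #c4c4e2.
Per channel, c → c + 0.2(255 − c):
  R: 196 + 11.8 = 207.8 → 208
  G: 196 + 0.2×(255−196) = 196 + 11.8 = 207.8 → 208
  B: 226 + 0.2×(255−226) = 226 + 5.8 = 231.8 → 232
rgb(208, 208, 232) = #d0d0e8.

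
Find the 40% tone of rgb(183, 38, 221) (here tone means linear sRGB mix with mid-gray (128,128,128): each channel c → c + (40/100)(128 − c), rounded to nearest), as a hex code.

#A14AB8

Per channel, c → c + 0.4(128 − c):
  R: 183 + 0.4×(128−183) = 183 − 22 = 161 → 161
  G: 38 + 0.4×(128−38) = 38 + 36 = 74 → 74
  B: 221 + 0.4×(128−221) = 221 − 37.2 = 183.8 → 184
rgb(161, 74, 184) = #A14AB8.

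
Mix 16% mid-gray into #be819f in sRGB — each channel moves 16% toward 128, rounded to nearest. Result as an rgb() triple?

rgb(180, 129, 154)

#be819f is rgb(190, 129, 159).
Lerp each channel 16% toward 128:
  R: 190 + 0.16×(128−190) = 190 − 9.92 = 180.08 → 180
  G: 129 − 0.16 = 128.84 → 129
  B: 159 + 0.16×(128−159) = 159 − 4.96 = 154.04 → 154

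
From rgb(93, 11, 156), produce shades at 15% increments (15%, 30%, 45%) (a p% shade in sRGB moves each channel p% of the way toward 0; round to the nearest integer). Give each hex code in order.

#4F0985, #41086D, #330656

15%: (93 − 13.95 = 79.05→79, 11 − 1.65 = 9.35→9, 156 − 23.4 = 132.6→133) → #4F0985
30%: (93 − 27.9 = 65.1→65, 11 − 3.3 = 7.7→8, 156 − 46.8 = 109.2→109) → #41086D
45%: (93 − 41.85 = 51.15→51, 11 − 4.95 = 6.05→6, 156 − 70.2 = 85.8→86) → #330656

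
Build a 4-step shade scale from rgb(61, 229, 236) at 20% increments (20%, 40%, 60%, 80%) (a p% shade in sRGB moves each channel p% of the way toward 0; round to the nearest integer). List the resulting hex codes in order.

#31B7BD, #25898E, #185C5E, #0C2E2F

20%: (61 − 12.2 = 48.8→49, 229 − 45.8 = 183.2→183, 236 − 47.2 = 188.8→189) → #31B7BD
40%: (61 − 24.4 = 36.6→37, 229 − 91.6 = 137.4→137, 236 − 94.4 = 141.6→142) → #25898E
60%: (61 − 36.6 = 24.4→24, 229 − 137.4 = 91.6→92, 236 − 141.6 = 94.4→94) → #185C5E
80%: (61 − 48.8 = 12.2→12, 229 − 183.2 = 45.8→46, 236 − 188.8 = 47.2→47) → #0C2E2F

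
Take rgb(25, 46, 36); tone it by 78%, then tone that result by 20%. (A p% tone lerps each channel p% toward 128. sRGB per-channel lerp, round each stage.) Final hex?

Per channel, c → c + 0.78(128 − c):
  R: 25 + 80.34 = 105.34 → 105
  G: 46 + 0.78×(128−46) = 46 + 63.96 = 109.96 → 110
  B: 36 + 0.78×(128−36) = 36 + 71.76 = 107.76 → 108
After the tone: rgb(105, 110, 108) = #696e6c.
Lerp each channel 20% toward 128:
  R: 105 + 0.2×(128−105) = 105 + 4.6 = 109.6 → 110
  G: 110 + 0.2×(128−110) = 110 + 3.6 = 113.6 → 114
  B: 108 + 4 = 112 → 112
rgb(110, 114, 112) = #6e7270.

#6e7270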